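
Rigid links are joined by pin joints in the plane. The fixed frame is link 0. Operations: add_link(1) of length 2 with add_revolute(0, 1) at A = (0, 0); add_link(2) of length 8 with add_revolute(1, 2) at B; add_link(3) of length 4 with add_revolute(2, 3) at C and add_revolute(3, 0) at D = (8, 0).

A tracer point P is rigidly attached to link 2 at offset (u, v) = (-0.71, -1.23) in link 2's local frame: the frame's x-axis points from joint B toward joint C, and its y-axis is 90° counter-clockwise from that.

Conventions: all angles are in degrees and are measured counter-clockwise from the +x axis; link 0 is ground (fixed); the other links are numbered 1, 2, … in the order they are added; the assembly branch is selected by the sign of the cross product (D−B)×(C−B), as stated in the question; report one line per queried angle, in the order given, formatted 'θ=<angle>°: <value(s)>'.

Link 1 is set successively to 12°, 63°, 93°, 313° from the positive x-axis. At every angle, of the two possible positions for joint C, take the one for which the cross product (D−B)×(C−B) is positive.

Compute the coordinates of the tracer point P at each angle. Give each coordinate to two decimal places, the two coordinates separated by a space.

A=(0,0), D=(8.00,0)
θ=12°: B = A + 2.00·(cos12°, sin12°) = (1.9563, 0.4158)
θ=12°: |BD| = 6.0580
θ=12°: circle(B,8.00) ∩ circle(D,4.00): a=6.9907, h=3.8897
θ=12°:   candidates: C₊=(9.1975,3.8165) cross=23.564; C₋=(8.6635,-3.9446) cross=-23.564
θ=12°:   branch + wants cross > 0 → take C=(9.1975,3.8165) (cross=23.564)
θ=12°: ex = (C−B)/|BC| = (0.9052,0.4251); ey = (-0.4251,0.9052)
θ=12°: P = B + -0.71·ex + -1.23·ey = (1.8365,-0.9993)
θ=63°: B = A + 2.00·(cos63°, sin63°) = (0.9080, 1.7820)
θ=63°: |BD| = 7.3125
θ=63°: circle(B,8.00) ∩ circle(D,4.00): a=6.9383, h=3.9825
θ=63°:   candidates: C₊=(8.6076,3.9536) cross=29.122; C₋=(6.6666,-3.7712) cross=-29.122
θ=63°:   branch + wants cross > 0 → take C=(8.6076,3.9536) (cross=29.122)
θ=63°: ex = (C−B)/|BC| = (0.9625,0.2714); ey = (-0.2714,0.9625)
θ=63°: P = B + -0.71·ex + -1.23·ey = (0.5585,0.4055)
θ=93°: B = A + 2.00·(cos93°, sin93°) = (-0.1047, 1.9973)
θ=93°: |BD| = 8.3471
θ=93°: circle(B,8.00) ∩ circle(D,4.00): a=7.0488, h=3.7834
θ=93°:   candidates: C₊=(7.6447,3.9842) cross=31.581; C₋=(5.8341,-3.3629) cross=-31.581
θ=93°:   branch + wants cross > 0 → take C=(7.6447,3.9842) (cross=31.581)
θ=93°: ex = (C−B)/|BC| = (0.9687,0.2484); ey = (-0.2484,0.9687)
θ=93°: P = B + -0.71·ex + -1.23·ey = (-0.4869,0.6295)
θ=313°: B = A + 2.00·(cos313°, sin313°) = (1.3640, -1.4627)
θ=313°: |BD| = 6.7953
θ=313°: circle(B,8.00) ∩ circle(D,4.00): a=6.9295, h=3.9977
θ=313°:   candidates: C₊=(7.2705,3.9329) cross=27.166; C₋=(8.9916,-3.8751) cross=-27.166
θ=313°:   branch + wants cross > 0 → take C=(7.2705,3.9329) (cross=27.166)
θ=313°: ex = (C−B)/|BC| = (0.7383,0.6745); ey = (-0.6745,0.7383)
θ=313°: P = B + -0.71·ex + -1.23·ey = (1.6694,-2.8497)

θ=12°: 1.84 -1.00
θ=63°: 0.56 0.41
θ=93°: -0.49 0.63
θ=313°: 1.67 -2.85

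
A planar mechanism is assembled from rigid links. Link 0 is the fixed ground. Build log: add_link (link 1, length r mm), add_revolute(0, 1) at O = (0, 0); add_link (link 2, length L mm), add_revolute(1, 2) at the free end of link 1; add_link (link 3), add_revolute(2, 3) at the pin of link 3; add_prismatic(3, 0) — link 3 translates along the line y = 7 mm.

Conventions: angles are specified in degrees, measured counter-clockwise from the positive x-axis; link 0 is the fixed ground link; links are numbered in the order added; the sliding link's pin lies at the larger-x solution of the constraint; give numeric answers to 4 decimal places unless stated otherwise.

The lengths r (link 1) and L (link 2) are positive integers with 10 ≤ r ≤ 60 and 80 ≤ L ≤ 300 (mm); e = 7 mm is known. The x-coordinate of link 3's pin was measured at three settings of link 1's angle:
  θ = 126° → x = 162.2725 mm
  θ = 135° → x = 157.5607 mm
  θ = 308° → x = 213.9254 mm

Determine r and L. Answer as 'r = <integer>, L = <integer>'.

constraint per measurement: (x − r cos θ)² + (r sin θ − e)² = L²
subtracting the θ₁ and θ₂ equations cancels the r² and L² terms:
r = (x₁² − x₂²) / (2[(x₁cos θ₁ + e sin θ₁) − (x₂cos θ₂ + e sin θ₂)]) = 45.0003 → r = 45
L² = (x₁ − r cos θ₁)² + (r sin θ₁ − e)² = 36481.0080 → L = 191.0000 → L = 191
check at θ₃=308°: x = 213.9254 (printed 213.9254) ✓

r = 45, L = 191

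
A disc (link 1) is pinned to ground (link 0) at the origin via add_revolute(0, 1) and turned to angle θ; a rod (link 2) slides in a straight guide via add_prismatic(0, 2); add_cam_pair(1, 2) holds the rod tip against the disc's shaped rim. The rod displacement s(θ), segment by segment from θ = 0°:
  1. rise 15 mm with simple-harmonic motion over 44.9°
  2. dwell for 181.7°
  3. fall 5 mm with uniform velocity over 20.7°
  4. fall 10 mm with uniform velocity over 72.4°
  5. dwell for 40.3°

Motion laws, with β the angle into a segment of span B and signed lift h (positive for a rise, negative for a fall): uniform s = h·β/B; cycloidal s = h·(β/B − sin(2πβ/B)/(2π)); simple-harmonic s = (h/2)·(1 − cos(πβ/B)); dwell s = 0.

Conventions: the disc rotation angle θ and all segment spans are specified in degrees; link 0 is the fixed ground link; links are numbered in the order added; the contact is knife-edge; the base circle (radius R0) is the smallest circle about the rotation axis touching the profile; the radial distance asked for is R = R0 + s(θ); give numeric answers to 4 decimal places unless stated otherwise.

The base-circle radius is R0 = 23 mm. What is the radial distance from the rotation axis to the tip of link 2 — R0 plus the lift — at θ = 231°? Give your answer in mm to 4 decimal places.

segment 1 (0° to 44.9°, simple-harmonic, h = 15) is passed completely: s = 0.0000 + (15) = 15.0000
segment 2 (44.9° to 226.6°, dwell): s unchanged at 15.0000
θ = 231° falls in segment 3 (226.6° to 247.3°, uniform, h = -5): β = 231 − 226.6 = 4.4°, B = 20.7°; Δs = -5·4.4/20.7 = -1.0628; s = 15.0000 − 1.0628 = 13.9372
R = R0 + s = 23 + 13.9372 = 36.9372

36.9372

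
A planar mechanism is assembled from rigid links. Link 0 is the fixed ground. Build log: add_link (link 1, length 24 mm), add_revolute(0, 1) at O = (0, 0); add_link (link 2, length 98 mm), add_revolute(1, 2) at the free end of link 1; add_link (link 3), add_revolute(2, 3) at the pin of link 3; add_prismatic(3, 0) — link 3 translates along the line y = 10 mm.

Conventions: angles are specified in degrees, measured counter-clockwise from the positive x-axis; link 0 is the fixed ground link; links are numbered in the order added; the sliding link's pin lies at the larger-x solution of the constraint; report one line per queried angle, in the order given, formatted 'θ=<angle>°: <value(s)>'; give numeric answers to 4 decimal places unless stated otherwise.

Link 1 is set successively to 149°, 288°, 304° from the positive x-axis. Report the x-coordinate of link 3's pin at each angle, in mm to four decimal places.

geometry: r = 24 mm, L = 98 mm, e = 10 mm
θ=149°: crank pin P = (r cos θ, r sin θ) = (-20.572015, 12.360914)
θ=149°: h = r sin θ − e = 12.360914 − 10 = 2.360914
θ=149°: x = r cos θ + √(L² − h²) = -20.572015 + 97.971558 = 77.399542
θ=288°: crank pin P = (r cos θ, r sin θ) = (7.416408, -22.825356)
θ=288°: h = r sin θ − e = -22.825356 − 10 = -32.825356
θ=288°: x = r cos θ + √(L² − h²) = 7.416408 + 92.339027 = 99.755435
θ=304°: crank pin P = (r cos θ, r sin θ) = (13.420630, -19.896902)
θ=304°: h = r sin θ − e = -19.896902 − 10 = -29.896902
θ=304°: x = r cos θ + √(L² − h²) = 13.420630 + 93.328320 = 106.748949

θ=149°: 77.3995
θ=288°: 99.7554
θ=304°: 106.7489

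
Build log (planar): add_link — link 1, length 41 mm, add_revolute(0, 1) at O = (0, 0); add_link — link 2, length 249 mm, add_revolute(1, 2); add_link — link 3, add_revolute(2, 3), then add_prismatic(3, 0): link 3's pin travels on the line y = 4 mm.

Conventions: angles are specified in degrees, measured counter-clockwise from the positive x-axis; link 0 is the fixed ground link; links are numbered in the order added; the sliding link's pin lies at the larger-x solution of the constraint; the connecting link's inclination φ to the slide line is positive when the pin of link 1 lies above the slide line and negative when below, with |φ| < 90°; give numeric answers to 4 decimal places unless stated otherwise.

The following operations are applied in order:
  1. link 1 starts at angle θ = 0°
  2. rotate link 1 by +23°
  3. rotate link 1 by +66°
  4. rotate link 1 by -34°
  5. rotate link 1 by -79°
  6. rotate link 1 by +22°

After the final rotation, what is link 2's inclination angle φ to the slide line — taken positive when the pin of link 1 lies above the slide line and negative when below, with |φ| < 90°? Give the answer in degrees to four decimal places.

geometry: r = 41 mm, L = 249 mm, e = 4 mm; θ starts at 0°
rotate link 1 by +23°: θ ← 0° +23° = 23°
rotate link 1 by +66°: θ ← 23° +66° = 89°
rotate link 1 by -34°: θ ← 89° -34° = 55°
rotate link 1 by -79°: θ ← 55° -79° = -24°
rotate link 1 by +22°: θ ← -24° +22° = -2°
h = r sin θ − e = -1.430879 − 4 = -5.430879
sin φ = h / L = -5.430879 / 249 = -0.02181076
φ = arcsin(-0.02181076) = -1.249764°

-1.2498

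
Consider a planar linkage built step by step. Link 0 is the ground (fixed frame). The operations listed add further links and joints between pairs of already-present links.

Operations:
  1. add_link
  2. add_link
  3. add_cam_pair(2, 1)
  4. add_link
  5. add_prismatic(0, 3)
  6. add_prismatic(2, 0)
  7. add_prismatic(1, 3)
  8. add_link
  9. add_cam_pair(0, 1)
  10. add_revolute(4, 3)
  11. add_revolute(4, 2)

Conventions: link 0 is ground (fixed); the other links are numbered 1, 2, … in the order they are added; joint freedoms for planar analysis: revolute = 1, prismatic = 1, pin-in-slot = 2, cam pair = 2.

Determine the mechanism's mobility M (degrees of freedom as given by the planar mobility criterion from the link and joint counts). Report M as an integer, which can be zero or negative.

link 0 = ground. State L|J1|J2 = 1|0|0
+link1  2|0|0
+link2  3|0|0
C(2,1) f=2→J2  3|0|1
+link3  4|0|1
P(0,3) f=1→J1  4|1|1
P(2,0) f=1→J1  4|2|1
P(1,3) f=1→J1  4|3|1
+link4  5|3|1
C(0,1) f=2→J2  5|3|2
R(4,3) f=1→J1  5|4|2
R(4,2) f=1→J1  5|5|2
M = 3(5−1)−2·5−2 = 12−10−2 = 0

M = 0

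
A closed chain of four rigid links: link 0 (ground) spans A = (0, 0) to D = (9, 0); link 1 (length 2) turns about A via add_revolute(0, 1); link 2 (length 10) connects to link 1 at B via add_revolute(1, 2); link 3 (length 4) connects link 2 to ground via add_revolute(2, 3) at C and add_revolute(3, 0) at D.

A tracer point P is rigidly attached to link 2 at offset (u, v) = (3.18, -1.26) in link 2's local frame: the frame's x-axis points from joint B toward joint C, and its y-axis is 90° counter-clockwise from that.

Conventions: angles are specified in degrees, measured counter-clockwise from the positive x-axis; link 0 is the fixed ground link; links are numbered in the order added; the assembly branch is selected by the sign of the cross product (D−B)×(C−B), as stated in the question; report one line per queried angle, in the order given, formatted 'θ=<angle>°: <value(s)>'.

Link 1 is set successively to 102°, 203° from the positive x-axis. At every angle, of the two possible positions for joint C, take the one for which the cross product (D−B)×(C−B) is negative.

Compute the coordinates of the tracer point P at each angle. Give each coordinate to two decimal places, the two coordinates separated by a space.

A=(0,0), D=(9.00,0)
θ=102°: B = A + 2.00·(cos102°, sin102°) = (-0.4158, 1.9563)
θ=102°: |BD| = 9.6169
θ=102°: circle(B,10.00) ∩ circle(D,4.00): a=9.1758, h=3.9756
θ=102°:   candidates: C₊=(9.3768,3.9822) cross=38.233; C₋=(7.7594,-3.8027) cross=-38.233
θ=102°:   branch - wants cross < 0 → take C=(7.7594,-3.8027) (cross=-38.233)
θ=102°: ex = (C−B)/|BC| = (0.8175,-0.5759); ey = (0.5759,0.8175)
θ=102°: P = B + 3.18·ex + -1.26·ey = (1.4582,-0.9051)
θ=203°: B = A + 2.00·(cos203°, sin203°) = (-1.8410, -0.7815)
θ=203°: |BD| = 10.8691
θ=203°: circle(B,10.00) ∩ circle(D,4.00): a=9.2987, h=3.6788
θ=203°:   candidates: C₊=(7.1691,3.5564) cross=39.986; C₋=(7.6981,-3.7822) cross=-39.986
θ=203°:   branch - wants cross < 0 → take C=(7.6981,-3.7822) (cross=-39.986)
θ=203°: ex = (C−B)/|BC| = (0.9539,-0.3001); ey = (0.3001,0.9539)
θ=203°: P = B + 3.18·ex + -1.26·ey = (0.8143,-2.9376)

θ=102°: 1.46 -0.91
θ=203°: 0.81 -2.94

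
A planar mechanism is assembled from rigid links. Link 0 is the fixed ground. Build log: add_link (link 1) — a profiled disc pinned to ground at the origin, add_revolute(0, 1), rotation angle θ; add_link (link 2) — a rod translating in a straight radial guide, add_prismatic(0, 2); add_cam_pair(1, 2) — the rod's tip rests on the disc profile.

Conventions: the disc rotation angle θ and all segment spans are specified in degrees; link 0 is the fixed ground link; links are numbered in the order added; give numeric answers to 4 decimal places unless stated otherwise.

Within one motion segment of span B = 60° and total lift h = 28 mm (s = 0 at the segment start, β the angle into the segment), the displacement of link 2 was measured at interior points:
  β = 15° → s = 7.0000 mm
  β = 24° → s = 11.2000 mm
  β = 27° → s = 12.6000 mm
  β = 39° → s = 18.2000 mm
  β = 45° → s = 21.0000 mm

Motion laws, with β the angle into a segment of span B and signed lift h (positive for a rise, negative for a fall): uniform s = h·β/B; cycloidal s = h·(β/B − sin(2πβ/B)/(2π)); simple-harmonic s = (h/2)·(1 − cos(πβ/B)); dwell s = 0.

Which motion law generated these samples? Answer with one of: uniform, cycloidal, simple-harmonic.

candidates at β/B = r: uniform s = h·r (linear in β); cycloidal s = h·(r − sin(2πr)/(2π)); simple-harmonic s = (h/2)(1 − cos(πr))
β=15°: printed 7.0000 | uniform 7.0000, cycloidal 2.5437, simple-harmonic 4.1005
β=24°: printed 11.2000 | uniform 11.2000, cycloidal 8.5806, simple-harmonic 9.6738
β=27°: printed 12.6000 | uniform 12.6000, cycloidal 11.2229, simple-harmonic 11.8099
β=39°: printed 18.2000 | uniform 18.2000, cycloidal 21.8053, simple-harmonic 20.3559
β=45°: printed 21.0000 | uniform 21.0000, cycloidal 25.4563, simple-harmonic 23.8995
only one law matches every sample → uniform

uniform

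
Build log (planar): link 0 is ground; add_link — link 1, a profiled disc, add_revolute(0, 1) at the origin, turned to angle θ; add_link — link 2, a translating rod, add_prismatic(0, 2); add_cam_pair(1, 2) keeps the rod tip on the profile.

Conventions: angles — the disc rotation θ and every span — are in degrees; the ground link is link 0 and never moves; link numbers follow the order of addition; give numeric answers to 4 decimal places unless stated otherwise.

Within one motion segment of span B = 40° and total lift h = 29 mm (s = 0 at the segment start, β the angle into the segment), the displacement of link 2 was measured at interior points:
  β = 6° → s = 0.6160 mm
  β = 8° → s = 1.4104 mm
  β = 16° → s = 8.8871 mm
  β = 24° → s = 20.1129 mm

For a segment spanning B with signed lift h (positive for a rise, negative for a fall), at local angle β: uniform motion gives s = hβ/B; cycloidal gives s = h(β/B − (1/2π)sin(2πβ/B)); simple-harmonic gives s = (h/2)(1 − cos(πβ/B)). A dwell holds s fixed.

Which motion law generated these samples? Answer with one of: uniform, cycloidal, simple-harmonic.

candidates at β/B = r: uniform s = h·r (linear in β); cycloidal s = h·(r − sin(2πr)/(2π)); simple-harmonic s = (h/2)(1 − cos(πr))
β=6°: printed 0.6160 | uniform 4.3500, cycloidal 0.6160, simple-harmonic 1.5804
β=8°: printed 1.4104 | uniform 5.8000, cycloidal 1.4104, simple-harmonic 2.7693
β=16°: printed 8.8871 | uniform 11.6000, cycloidal 8.8871, simple-harmonic 10.0193
β=24°: printed 20.1129 | uniform 17.4000, cycloidal 20.1129, simple-harmonic 18.9807
only one law matches every sample → cycloidal

cycloidal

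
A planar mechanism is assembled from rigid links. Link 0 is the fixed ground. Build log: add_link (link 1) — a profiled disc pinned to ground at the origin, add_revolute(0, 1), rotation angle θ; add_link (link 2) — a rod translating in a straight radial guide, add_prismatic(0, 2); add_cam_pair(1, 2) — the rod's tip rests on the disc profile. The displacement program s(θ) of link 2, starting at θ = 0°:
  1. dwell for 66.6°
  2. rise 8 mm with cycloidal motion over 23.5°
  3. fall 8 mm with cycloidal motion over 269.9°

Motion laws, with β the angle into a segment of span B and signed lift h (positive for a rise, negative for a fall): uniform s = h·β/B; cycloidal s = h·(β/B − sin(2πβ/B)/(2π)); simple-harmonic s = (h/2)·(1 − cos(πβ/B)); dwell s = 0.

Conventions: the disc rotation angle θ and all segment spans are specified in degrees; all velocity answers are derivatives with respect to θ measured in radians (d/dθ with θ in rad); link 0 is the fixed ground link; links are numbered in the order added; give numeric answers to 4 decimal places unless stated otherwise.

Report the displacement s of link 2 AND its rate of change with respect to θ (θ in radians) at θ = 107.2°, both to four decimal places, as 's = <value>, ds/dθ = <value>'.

seg 1 [0°–66.6°] dwell: s stays 0.0000
seg 2 [66.6°–90.1°] cycloidal, h=8: full span → s += 8 → s = 8.0000
seg 3 [90.1°–360°] cycloidal, h=-8: θ=107.2° here. β=17.1, B=269.9. -8·(0.0634 − sin(2π·0.0634)/(2π)) = -0.0133 → s = 7.9867
velocity in seg [90.1°–360°] (cycloidal), θ in radians: β = 17.1° = 0.2985 rad, B = 269.9° = 4.7106 rad; ds/dθ = (h/B)(1 − cos(2πβ/B)) = ((-8)/4.7106)(1 − cos(2π·0.0634)) = -0.132795 mm/rad

s = 7.9867, ds/dθ = -0.1328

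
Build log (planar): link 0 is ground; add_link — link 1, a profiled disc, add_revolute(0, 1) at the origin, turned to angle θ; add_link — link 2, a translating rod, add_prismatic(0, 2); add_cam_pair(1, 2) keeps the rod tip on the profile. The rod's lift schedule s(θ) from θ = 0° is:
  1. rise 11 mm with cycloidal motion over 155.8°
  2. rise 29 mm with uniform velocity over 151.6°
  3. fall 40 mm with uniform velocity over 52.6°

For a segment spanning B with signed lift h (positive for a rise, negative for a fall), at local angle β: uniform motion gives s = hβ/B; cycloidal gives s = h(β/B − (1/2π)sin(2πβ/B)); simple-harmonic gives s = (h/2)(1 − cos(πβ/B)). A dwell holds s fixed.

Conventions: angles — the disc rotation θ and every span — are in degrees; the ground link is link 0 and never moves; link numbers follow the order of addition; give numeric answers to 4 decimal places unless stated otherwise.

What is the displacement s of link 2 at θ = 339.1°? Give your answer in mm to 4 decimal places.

seg 1 [0°–155.8°] cycloidal, h=11: full span → s += 11 → s = 11.0000
seg 2 [155.8°–307.4°] uniform, h=29: full span → s += 29 → s = 40.0000
seg 3 [307.4°–360°] uniform, h=-40: θ=339.1° here. β=31.7, B=52.6. -40·31.7/52.6 = -24.1065 → s = 15.8935

15.8935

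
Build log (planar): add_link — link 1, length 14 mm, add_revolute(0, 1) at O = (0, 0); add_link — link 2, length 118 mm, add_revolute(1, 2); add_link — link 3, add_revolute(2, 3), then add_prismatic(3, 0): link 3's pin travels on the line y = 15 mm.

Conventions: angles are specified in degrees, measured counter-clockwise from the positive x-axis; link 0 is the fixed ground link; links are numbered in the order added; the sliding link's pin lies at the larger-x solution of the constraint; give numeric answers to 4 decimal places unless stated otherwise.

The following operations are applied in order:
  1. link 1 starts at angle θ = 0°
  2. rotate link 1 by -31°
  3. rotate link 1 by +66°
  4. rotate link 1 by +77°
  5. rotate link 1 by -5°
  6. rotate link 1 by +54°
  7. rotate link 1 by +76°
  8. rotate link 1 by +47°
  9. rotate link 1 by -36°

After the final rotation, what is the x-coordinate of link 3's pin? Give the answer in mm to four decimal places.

geometry: r = 14 mm, L = 118 mm, e = 15 mm; θ starts at 0°
rotate link 1 by -31°: θ ← 0° -31° = -31°
rotate link 1 by +66°: θ ← -31° +66° = 35°
rotate link 1 by +77°: θ ← 35° +77° = 112°
rotate link 1 by -5°: θ ← 112° -5° = 107°
rotate link 1 by +54°: θ ← 107° +54° = 161°
rotate link 1 by +76°: θ ← 161° +76° = 237°
rotate link 1 by +47°: θ ← 237° +47° = 284°
rotate link 1 by -36°: θ ← 284° -36° = 248°
crank pin P = (r cos θ, r sin θ) = (-5.244492, -12.980574)
h = r sin θ − e = -12.980574 − 15 = -27.980574
x = r cos θ + √(L² − h²) = -5.244492 + 114.634582 = 109.390090

109.3901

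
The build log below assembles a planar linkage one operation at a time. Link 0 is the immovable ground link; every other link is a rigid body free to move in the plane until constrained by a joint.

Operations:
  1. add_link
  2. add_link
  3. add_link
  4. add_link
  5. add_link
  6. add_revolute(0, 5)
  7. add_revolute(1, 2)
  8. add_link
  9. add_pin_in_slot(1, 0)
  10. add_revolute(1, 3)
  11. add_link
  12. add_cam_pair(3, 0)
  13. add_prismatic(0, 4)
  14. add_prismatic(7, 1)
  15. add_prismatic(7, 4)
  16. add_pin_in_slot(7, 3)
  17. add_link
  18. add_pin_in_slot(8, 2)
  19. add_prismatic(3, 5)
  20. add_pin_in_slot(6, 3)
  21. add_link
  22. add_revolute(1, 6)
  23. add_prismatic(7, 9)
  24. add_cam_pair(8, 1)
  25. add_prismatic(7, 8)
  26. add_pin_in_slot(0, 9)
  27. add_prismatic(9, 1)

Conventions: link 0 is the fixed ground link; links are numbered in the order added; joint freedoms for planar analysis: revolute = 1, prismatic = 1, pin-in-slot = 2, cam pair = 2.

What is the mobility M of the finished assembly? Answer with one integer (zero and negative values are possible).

L=1 J1=0 J2=0
add link → L=2 J1=0 J2=0
add link → L=3 J1=0 J2=0
add link → L=4 J1=0 J2=0
add link → L=5 J1=0 J2=0
add link → L=6 J1=0 J2=0
R@0,5 dof=1 J1 → L=6 J1=1 J2=0
R@1,2 dof=1 J1 → L=6 J1=2 J2=0
add link → L=7 J1=2 J2=0
PS@1,0 dof=2 J2 → L=7 J1=2 J2=1
R@1,3 dof=1 J1 → L=7 J1=3 J2=1
add link → L=8 J1=3 J2=1
C@3,0 dof=2 J2 → L=8 J1=3 J2=2
P@0,4 dof=1 J1 → L=8 J1=4 J2=2
P@7,1 dof=1 J1 → L=8 J1=5 J2=2
P@7,4 dof=1 J1 → L=8 J1=6 J2=2
PS@7,3 dof=2 J2 → L=8 J1=6 J2=3
add link → L=9 J1=6 J2=3
PS@8,2 dof=2 J2 → L=9 J1=6 J2=4
P@3,5 dof=1 J1 → L=9 J1=7 J2=4
PS@6,3 dof=2 J2 → L=9 J1=7 J2=5
add link → L=10 J1=7 J2=5
R@1,6 dof=1 J1 → L=10 J1=8 J2=5
P@7,9 dof=1 J1 → L=10 J1=9 J2=5
C@8,1 dof=2 J2 → L=10 J1=9 J2=6
P@7,8 dof=1 J1 → L=10 J1=10 J2=6
PS@0,9 dof=2 J2 → L=10 J1=10 J2=7
P@9,1 dof=1 J1 → L=10 J1=11 J2=7
M=3(L−1)−2J1−J2=3·9−2·11−7=-2

M = -2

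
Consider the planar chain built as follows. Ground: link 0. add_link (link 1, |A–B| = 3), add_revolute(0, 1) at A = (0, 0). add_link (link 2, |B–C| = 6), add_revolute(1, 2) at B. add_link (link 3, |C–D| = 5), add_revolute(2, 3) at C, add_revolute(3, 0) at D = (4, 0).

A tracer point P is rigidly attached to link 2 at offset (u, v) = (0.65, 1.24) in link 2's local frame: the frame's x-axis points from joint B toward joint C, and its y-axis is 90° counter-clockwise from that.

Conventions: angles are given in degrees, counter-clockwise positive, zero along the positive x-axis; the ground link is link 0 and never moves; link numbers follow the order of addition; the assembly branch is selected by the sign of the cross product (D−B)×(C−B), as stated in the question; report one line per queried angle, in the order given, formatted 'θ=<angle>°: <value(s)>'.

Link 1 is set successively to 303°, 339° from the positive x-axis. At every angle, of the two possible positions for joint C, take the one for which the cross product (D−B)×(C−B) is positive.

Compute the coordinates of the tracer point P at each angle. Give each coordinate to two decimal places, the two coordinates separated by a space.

A=(0,0), D=(4.00,0)
θ=303°: B = A + 3.00·(cos303°, sin303°) = (1.6339, -2.5160)
θ=303°: |BD| = 3.4538
θ=303°: circle(B,6.00) ∩ circle(D,5.00): a=3.3193, h=4.9982
θ=303°:   candidates: C₊=(0.2668,3.3262) cross=17.263; C₋=(7.5490,-3.5220) cross=-17.263
θ=303°:   branch + wants cross > 0 → take C=(0.2668,3.3262) (cross=17.263)
θ=303°: ex = (C−B)/|BC| = (-0.2278,0.9737); ey = (-0.9737,-0.2278)
θ=303°: P = B + 0.65·ex + 1.24·ey = (0.2784,-2.1656)
θ=339°: B = A + 3.00·(cos339°, sin339°) = (2.8007, -1.0751)
θ=339°: |BD| = 1.6106
θ=339°: circle(B,6.00) ∩ circle(D,5.00): a=4.2202, h=4.2650
θ=339°:   candidates: C₊=(3.0961,4.9176) cross=6.869; C₋=(8.7900,-1.4338) cross=-6.869
θ=339°:   branch + wants cross > 0 → take C=(3.0961,4.9176) (cross=6.869)
θ=339°: ex = (C−B)/|BC| = (0.0492,0.9988); ey = (-0.9988,0.0492)
θ=339°: P = B + 0.65·ex + 1.24·ey = (1.5942,-0.3648)

θ=303°: 0.28 -2.17
θ=339°: 1.59 -0.36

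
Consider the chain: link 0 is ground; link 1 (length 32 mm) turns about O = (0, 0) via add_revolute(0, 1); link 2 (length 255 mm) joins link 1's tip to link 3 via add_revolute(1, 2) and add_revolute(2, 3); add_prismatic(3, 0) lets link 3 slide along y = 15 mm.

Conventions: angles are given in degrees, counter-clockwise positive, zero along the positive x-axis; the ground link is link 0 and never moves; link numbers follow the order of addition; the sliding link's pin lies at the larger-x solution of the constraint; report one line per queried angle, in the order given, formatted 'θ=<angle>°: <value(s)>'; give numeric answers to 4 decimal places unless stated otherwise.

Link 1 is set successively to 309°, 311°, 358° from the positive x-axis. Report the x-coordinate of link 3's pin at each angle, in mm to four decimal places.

geometry: r = 32 mm, L = 255 mm, e = 15 mm
θ=309°: crank pin P = (r cos θ, r sin θ) = (20.138253, -24.868671)
θ=309°: h = r sin θ − e = -24.868671 − 15 = -39.868671
θ=309°: x = r cos θ + √(L² − h²) = 20.138253 + 251.864029 = 272.002281
θ=311°: crank pin P = (r cos θ, r sin θ) = (20.993889, -24.150707)
θ=311°: h = r sin θ − e = -24.150707 − 15 = -39.150707
θ=311°: x = r cos θ + √(L² − h²) = 20.993889 + 251.976630 = 272.970519
θ=358°: crank pin P = (r cos θ, r sin θ) = (31.980506, -1.116784)
θ=358°: h = r sin θ − e = -1.116784 − 15 = -16.116784
θ=358°: x = r cos θ + √(L² − h²) = 31.980506 + 254.490175 = 286.470682

θ=309°: 272.0023
θ=311°: 272.9705
θ=358°: 286.4707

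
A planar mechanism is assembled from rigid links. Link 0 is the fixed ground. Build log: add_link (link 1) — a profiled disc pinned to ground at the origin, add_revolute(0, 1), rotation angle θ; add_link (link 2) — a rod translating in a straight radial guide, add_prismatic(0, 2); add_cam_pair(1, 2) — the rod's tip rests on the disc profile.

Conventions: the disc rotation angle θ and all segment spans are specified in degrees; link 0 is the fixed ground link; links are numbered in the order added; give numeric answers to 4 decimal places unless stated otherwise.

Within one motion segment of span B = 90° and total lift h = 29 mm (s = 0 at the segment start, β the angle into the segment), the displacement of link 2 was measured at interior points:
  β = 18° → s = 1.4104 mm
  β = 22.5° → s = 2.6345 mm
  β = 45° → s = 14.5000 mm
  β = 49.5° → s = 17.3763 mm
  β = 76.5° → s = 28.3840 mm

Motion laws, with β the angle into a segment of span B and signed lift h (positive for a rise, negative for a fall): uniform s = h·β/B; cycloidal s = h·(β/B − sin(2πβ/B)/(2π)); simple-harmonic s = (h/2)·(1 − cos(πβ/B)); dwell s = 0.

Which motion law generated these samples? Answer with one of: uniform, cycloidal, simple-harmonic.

candidates at β/B = r: uniform s = h·r (linear in β); cycloidal s = h·(r − sin(2πr)/(2π)); simple-harmonic s = (h/2)(1 − cos(πr))
β=18°: printed 1.4104 | uniform 5.8000, cycloidal 1.4104, simple-harmonic 2.7693
β=22.5°: printed 2.6345 | uniform 7.2500, cycloidal 2.6345, simple-harmonic 4.2470
β=45°: printed 14.5000 | uniform 14.5000, cycloidal 14.5000, simple-harmonic 14.5000
β=49.5°: printed 17.3763 | uniform 15.9500, cycloidal 17.3763, simple-harmonic 16.7683
β=76.5°: printed 28.3840 | uniform 24.6500, cycloidal 28.3840, simple-harmonic 27.4196
only one law matches every sample → cycloidal

cycloidal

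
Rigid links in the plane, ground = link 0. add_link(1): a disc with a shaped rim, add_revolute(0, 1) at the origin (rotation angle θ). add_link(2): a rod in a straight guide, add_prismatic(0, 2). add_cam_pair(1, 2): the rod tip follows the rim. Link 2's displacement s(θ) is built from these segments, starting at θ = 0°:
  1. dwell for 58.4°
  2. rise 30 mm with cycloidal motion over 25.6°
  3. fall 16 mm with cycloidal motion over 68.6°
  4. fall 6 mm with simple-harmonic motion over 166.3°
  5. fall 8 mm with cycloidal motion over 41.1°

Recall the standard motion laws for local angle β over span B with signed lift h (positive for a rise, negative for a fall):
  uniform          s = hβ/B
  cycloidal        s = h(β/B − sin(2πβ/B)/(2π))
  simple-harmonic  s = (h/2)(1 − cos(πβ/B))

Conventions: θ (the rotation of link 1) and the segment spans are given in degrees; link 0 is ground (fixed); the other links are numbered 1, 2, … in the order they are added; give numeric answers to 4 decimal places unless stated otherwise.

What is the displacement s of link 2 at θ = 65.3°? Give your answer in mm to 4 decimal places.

segment 1 (0° to 58.4°, dwell): s unchanged at 0.0000
θ = 65.3° falls in segment 2 (58.4° to 84°, cycloidal, h = 30): β = 65.3 − 58.4 = 6.9°, B = 25.6°; Δs = 30·(0.2695 − sin(2π·0.2695)/(2π)) = 3.3472; s = 0.0000 + 3.3472 = 3.3472

3.3472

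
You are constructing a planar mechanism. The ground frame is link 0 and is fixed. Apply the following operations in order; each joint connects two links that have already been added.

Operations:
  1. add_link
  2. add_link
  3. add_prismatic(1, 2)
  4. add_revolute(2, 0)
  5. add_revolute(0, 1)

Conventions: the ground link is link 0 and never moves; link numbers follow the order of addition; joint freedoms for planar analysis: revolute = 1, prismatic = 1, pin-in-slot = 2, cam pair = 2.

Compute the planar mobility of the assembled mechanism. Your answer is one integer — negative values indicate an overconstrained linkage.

ground; <1,0,0>
#1 <2,0,0>
#2 <3,0,0>
P:1↔2 J1 <3,1,0>
R:2↔0 J1 <3,2,0>
R:0↔1 J1 <3,3,0>
3×2 − 2×3 − 1×0 = 0

M = 0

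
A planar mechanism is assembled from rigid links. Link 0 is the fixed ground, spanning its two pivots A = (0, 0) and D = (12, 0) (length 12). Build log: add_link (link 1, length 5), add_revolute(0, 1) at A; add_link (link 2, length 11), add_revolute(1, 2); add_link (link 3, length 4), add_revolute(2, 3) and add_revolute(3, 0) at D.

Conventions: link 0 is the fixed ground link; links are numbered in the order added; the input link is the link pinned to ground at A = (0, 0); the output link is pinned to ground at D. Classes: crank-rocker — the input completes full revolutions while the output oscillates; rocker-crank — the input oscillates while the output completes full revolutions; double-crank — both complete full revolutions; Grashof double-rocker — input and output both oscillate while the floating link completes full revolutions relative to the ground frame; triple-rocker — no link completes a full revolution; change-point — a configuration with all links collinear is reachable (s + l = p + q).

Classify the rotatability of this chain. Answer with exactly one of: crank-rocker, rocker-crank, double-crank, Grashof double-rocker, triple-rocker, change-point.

lengths: ground=12, input=5, coupler=11, output=4
sorted: s=4 (shortest), l=12 (longest), p+q=16
s + l = 16 vs p + q = 16
s + l = p + q → change-point (collinear configuration reachable)

change-point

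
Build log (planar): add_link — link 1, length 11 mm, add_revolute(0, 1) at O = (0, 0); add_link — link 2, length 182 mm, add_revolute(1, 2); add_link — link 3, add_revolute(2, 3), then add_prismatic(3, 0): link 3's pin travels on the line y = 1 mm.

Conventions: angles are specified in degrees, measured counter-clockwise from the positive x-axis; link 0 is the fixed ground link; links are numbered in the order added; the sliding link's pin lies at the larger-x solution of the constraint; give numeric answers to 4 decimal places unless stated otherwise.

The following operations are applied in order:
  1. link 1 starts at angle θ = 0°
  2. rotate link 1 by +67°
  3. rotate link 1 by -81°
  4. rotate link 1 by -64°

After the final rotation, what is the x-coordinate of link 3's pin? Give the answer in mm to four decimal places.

geometry: r = 11 mm, L = 182 mm, e = 1 mm; θ starts at 0°
rotate link 1 by +67°: θ ← 0° +67° = 67°
rotate link 1 by -81°: θ ← 67° -81° = -14°
rotate link 1 by -64°: θ ← -14° -64° = -78°
crank pin P = (r cos θ, r sin θ) = (2.287029, -10.759624)
h = r sin θ − e = -10.759624 − 1 = -11.759624
x = r cos θ + √(L² − h²) = 2.287029 + 181.619689 = 183.906717

183.9067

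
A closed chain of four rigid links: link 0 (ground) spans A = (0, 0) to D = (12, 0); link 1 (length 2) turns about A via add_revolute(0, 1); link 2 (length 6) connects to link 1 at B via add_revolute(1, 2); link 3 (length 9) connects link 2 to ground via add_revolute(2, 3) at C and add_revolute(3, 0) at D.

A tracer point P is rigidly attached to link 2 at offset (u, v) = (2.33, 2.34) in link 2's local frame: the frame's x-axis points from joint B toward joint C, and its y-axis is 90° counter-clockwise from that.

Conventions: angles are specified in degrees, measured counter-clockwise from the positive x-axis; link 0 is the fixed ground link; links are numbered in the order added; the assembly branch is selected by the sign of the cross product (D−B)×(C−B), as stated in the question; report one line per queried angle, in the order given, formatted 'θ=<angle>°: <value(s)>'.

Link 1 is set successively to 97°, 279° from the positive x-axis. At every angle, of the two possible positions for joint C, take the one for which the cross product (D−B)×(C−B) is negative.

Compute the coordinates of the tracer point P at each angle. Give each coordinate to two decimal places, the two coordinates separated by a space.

A=(0,0), D=(12.00,0)
θ=97°: B = A + 2.00·(cos97°, sin97°) = (-0.2437, 1.9851)
θ=97°: |BD| = 12.4036
θ=97°: circle(B,6.00) ∩ circle(D,9.00): a=4.3878, h=4.0923
θ=97°:   candidates: C₊=(4.7425,5.3224) cross=50.759; C₋=(3.4326,-2.7567) cross=-50.759
θ=97°:   branch - wants cross < 0 → take C=(3.4326,-2.7567) (cross=-50.759)
θ=97°: ex = (C−B)/|BC| = (0.6127,-0.7903); ey = (0.7903,0.6127)
θ=97°: P = B + 2.33·ex + 2.34·ey = (3.0332,1.5775)
θ=279°: B = A + 2.00·(cos279°, sin279°) = (0.3129, -1.9754)
θ=279°: |BD| = 11.8529
θ=279°: circle(B,6.00) ∩ circle(D,9.00): a=4.0282, h=4.4468
θ=279°:   candidates: C₊=(3.5436,3.0805) cross=52.707; C₋=(5.0258,-5.6886) cross=-52.707
θ=279°:   branch - wants cross < 0 → take C=(5.0258,-5.6886) (cross=-52.707)
θ=279°: ex = (C−B)/|BC| = (0.7855,-0.6189); ey = (0.6189,0.7855)
θ=279°: P = B + 2.33·ex + 2.34·ey = (3.5912,-1.5793)

θ=97°: 3.03 1.58
θ=279°: 3.59 -1.58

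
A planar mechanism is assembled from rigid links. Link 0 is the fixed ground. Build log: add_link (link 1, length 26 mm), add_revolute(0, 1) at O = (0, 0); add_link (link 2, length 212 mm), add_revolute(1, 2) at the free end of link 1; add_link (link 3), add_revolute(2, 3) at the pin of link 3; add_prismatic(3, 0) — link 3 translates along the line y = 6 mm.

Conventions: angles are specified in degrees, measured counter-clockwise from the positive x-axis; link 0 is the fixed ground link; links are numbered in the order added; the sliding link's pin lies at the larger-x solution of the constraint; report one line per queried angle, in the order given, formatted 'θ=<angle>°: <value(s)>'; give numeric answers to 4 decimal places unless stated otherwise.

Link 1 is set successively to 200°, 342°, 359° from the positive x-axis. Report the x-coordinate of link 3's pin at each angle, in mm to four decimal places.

geometry: r = 26 mm, L = 212 mm, e = 6 mm
θ=200°: crank pin P = (r cos θ, r sin θ) = (-24.432008, -8.892524)
θ=200°: h = r sin θ − e = -8.892524 − 6 = -14.892524
θ=200°: x = r cos θ + √(L² − h²) = -24.432008 + 211.476270 = 187.044262
θ=342°: crank pin P = (r cos θ, r sin θ) = (24.727469, -8.034442)
θ=342°: h = r sin θ − e = -8.034442 − 6 = -14.034442
θ=342°: x = r cos θ + √(L² − h²) = 24.727469 + 211.534949 = 236.262418
θ=359°: crank pin P = (r cos θ, r sin θ) = (25.996040, -0.453763)
θ=359°: h = r sin θ − e = -0.453763 − 6 = -6.453763
θ=359°: x = r cos θ + √(L² − h²) = 25.996040 + 211.901744 = 237.897784

θ=200°: 187.0443
θ=342°: 236.2624
θ=359°: 237.8978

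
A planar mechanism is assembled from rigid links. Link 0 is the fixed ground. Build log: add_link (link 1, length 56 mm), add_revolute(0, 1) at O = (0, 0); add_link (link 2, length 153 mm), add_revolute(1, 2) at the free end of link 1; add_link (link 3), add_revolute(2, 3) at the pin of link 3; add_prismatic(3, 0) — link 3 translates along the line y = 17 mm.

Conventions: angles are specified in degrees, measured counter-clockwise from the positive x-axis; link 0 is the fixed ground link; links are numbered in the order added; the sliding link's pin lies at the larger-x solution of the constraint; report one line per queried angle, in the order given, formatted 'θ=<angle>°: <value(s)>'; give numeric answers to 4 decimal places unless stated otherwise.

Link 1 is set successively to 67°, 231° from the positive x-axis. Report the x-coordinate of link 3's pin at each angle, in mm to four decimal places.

geometry: r = 56 mm, L = 153 mm, e = 17 mm
θ=67°: crank pin P = (r cos θ, r sin θ) = (21.880943, 51.548272)
θ=67°: h = r sin θ − e = 51.548272 − 17 = 34.548272
θ=67°: x = r cos θ + √(L² − h²) = 21.880943 + 149.048371 = 170.929314
θ=231°: crank pin P = (r cos θ, r sin θ) = (-35.241942, -43.520174)
θ=231°: h = r sin θ − e = -43.520174 − 17 = -60.520174
θ=231°: x = r cos θ + √(L² − h²) = -35.241942 + 140.521559 = 105.279617

θ=67°: 170.9293
θ=231°: 105.2796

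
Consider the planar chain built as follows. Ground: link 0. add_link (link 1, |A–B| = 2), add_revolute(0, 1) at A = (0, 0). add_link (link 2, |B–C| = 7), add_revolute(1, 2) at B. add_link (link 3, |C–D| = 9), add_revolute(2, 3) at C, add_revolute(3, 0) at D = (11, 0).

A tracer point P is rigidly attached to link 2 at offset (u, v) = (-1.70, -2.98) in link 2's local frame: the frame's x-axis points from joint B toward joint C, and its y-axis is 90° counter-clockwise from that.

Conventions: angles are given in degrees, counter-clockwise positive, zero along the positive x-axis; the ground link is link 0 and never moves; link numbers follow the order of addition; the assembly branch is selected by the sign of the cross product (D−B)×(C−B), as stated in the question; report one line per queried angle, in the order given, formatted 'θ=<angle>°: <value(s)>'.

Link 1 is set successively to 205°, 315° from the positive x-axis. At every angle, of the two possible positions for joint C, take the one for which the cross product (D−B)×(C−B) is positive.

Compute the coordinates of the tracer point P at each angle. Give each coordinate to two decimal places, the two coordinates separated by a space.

A=(0,0), D=(11.00,0)
θ=205°: B = A + 2.00·(cos205°, sin205°) = (-1.8126, -0.8452)
θ=205°: |BD| = 12.8405
θ=205°: circle(B,7.00) ∩ circle(D,9.00): a=5.1742, h=4.7147
θ=205°:   candidates: C₊=(3.0400,4.1998) cross=60.538; C₋=(3.6607,-5.2091) cross=-60.538
θ=205°:   branch + wants cross > 0 → take C=(3.0400,4.1998) (cross=60.538)
θ=205°: ex = (C−B)/|BC| = (0.6932,0.7207); ey = (-0.7207,0.6932)
θ=205°: P = B + -1.70·ex + -2.98·ey = (-0.8434,-4.1363)
θ=315°: B = A + 2.00·(cos315°, sin315°) = (1.4142, -1.4142)
θ=315°: |BD| = 9.6895
θ=315°: circle(B,7.00) ∩ circle(D,9.00): a=3.1935, h=6.2291
θ=315°:   candidates: C₊=(3.6644,5.2143) cross=60.357; C₋=(5.4827,-7.1105) cross=-60.357
θ=315°:   branch + wants cross > 0 → take C=(3.6644,5.2143) (cross=60.357)
θ=315°: ex = (C−B)/|BC| = (0.3215,0.9469); ey = (-0.9469,0.3215)
θ=315°: P = B + -1.70·ex + -2.98·ey = (3.6896,-3.9819)

θ=205°: -0.84 -4.14
θ=315°: 3.69 -3.98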